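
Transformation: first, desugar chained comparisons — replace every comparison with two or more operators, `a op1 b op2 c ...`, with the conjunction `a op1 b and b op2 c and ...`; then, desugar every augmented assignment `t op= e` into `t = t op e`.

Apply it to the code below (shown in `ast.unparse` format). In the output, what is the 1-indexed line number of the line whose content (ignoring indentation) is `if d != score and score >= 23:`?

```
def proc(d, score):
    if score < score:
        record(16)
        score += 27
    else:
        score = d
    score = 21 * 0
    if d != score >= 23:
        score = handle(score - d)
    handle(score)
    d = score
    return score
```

8

Transformed code:
def proc(d, score):
    if score < score:
        record(16)
        score = score + 27
    else:
        score = d
    score = 21 * 0
    if d != score and score >= 23:
        score = handle(score - d)
    handle(score)
    d = score
    return score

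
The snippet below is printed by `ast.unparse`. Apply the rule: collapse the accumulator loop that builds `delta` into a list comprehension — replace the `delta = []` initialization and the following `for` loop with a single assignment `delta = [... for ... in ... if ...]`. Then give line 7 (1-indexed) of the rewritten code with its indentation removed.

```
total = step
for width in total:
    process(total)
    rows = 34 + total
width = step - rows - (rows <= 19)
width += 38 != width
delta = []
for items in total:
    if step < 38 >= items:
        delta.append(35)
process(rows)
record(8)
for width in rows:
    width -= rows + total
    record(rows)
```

Transformed code:
total = step
for width in total:
    process(total)
    rows = 34 + total
width = step - rows - (rows <= 19)
width += 38 != width
delta = [35 for items in total if step < 38 >= items]
process(rows)
record(8)
for width in rows:
    width -= rows + total
    record(rows)

delta = [35 for items in total if step < 38 >= items]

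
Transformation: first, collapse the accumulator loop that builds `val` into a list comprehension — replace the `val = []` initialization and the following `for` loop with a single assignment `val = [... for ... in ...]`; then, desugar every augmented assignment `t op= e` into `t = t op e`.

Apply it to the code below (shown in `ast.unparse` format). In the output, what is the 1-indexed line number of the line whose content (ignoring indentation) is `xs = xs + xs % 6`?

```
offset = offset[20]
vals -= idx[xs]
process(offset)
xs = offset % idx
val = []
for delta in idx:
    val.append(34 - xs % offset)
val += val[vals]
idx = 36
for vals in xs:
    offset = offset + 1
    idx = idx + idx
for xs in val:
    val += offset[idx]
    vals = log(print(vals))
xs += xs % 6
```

Transformed code:
offset = offset[20]
vals = vals - idx[xs]
process(offset)
xs = offset % idx
val = [34 - xs % offset for delta in idx]
val = val + val[vals]
idx = 36
for vals in xs:
    offset = offset + 1
    idx = idx + idx
for xs in val:
    val = val + offset[idx]
    vals = log(print(vals))
xs = xs + xs % 6

14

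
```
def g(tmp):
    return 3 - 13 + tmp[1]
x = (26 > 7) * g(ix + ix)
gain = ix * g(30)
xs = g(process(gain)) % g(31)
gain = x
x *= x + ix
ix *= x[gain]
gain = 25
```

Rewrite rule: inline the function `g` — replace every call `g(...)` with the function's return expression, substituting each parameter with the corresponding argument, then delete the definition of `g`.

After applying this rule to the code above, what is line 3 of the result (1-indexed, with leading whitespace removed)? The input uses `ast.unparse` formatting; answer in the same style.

Transformed code:
x = (26 > 7) * (3 - 13 + (ix + ix)[1])
gain = ix * (3 - 13 + 30[1])
xs = (3 - 13 + process(gain)[1]) % (3 - 13 + 31[1])
gain = x
x *= x + ix
ix *= x[gain]
gain = 25

xs = (3 - 13 + process(gain)[1]) % (3 - 13 + 31[1])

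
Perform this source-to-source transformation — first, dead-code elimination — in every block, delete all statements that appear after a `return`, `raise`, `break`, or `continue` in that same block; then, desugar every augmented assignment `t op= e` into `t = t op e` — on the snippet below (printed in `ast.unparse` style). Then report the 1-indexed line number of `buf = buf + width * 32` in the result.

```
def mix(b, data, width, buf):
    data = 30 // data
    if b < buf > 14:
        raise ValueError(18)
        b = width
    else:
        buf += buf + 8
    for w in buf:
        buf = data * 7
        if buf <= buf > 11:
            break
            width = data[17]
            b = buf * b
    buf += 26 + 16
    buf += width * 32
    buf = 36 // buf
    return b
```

Transformed code:
def mix(b, data, width, buf):
    data = 30 // data
    if b < buf > 14:
        raise ValueError(18)
    else:
        buf = buf + (buf + 8)
    for w in buf:
        buf = data * 7
        if buf <= buf > 11:
            break
    buf = buf + (26 + 16)
    buf = buf + width * 32
    buf = 36 // buf
    return b

12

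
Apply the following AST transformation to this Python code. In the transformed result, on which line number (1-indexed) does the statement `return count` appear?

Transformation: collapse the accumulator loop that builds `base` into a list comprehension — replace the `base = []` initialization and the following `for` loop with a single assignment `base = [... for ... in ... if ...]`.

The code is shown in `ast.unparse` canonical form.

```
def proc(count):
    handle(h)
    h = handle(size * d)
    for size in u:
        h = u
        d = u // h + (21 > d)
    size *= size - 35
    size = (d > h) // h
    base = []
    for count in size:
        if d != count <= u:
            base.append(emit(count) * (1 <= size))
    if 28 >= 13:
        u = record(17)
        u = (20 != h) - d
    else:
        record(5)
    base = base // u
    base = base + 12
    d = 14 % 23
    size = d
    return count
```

19

Transformed code:
def proc(count):
    handle(h)
    h = handle(size * d)
    for size in u:
        h = u
        d = u // h + (21 > d)
    size *= size - 35
    size = (d > h) // h
    base = [emit(count) * (1 <= size) for count in size if d != count <= u]
    if 28 >= 13:
        u = record(17)
        u = (20 != h) - d
    else:
        record(5)
    base = base // u
    base = base + 12
    d = 14 % 23
    size = d
    return count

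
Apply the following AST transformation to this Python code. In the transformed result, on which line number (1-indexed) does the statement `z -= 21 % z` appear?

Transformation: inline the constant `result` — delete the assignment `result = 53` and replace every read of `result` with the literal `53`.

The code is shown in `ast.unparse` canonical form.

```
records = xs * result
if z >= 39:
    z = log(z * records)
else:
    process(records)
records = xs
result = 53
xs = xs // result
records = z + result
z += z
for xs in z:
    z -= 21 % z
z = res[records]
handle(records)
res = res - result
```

11

Transformed code:
records = xs * 53
if z >= 39:
    z = log(z * records)
else:
    process(records)
records = xs
xs = xs // 53
records = z + 53
z += z
for xs in z:
    z -= 21 % z
z = res[records]
handle(records)
res = res - 53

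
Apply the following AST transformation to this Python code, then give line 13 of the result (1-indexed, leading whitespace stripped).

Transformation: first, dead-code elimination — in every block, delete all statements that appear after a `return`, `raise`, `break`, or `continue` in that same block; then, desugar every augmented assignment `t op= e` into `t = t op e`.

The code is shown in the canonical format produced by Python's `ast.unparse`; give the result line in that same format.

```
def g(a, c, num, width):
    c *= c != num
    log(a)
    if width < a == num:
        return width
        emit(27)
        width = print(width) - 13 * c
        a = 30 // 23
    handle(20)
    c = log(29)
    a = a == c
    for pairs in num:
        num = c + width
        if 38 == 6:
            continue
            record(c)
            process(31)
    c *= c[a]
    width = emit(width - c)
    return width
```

Transformed code:
def g(a, c, num, width):
    c = c * (c != num)
    log(a)
    if width < a == num:
        return width
    handle(20)
    c = log(29)
    a = a == c
    for pairs in num:
        num = c + width
        if 38 == 6:
            continue
    c = c * c[a]
    width = emit(width - c)
    return width

c = c * c[a]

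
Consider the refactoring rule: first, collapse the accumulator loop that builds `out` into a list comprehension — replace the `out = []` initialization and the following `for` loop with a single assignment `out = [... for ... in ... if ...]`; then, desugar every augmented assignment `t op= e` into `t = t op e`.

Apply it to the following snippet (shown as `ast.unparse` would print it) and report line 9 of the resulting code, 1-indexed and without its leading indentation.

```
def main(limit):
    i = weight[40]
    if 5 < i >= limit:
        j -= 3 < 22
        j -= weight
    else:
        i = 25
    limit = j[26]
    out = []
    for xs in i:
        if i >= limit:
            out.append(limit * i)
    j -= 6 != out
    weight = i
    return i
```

out = [limit * i for xs in i if i >= limit]

Transformed code:
def main(limit):
    i = weight[40]
    if 5 < i >= limit:
        j = j - (3 < 22)
        j = j - weight
    else:
        i = 25
    limit = j[26]
    out = [limit * i for xs in i if i >= limit]
    j = j - (6 != out)
    weight = i
    return i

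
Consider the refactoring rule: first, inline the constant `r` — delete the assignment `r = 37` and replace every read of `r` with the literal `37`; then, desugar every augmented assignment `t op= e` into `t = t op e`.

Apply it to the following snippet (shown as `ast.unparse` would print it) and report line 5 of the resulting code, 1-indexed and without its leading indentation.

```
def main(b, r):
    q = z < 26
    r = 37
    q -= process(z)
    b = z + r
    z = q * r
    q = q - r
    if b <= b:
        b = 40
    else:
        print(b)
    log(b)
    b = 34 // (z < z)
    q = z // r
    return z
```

z = q * 37

Transformed code:
def main(b, r):
    q = z < 26
    q = q - process(z)
    b = z + 37
    z = q * 37
    q = q - 37
    if b <= b:
        b = 40
    else:
        print(b)
    log(b)
    b = 34 // (z < z)
    q = z // 37
    return z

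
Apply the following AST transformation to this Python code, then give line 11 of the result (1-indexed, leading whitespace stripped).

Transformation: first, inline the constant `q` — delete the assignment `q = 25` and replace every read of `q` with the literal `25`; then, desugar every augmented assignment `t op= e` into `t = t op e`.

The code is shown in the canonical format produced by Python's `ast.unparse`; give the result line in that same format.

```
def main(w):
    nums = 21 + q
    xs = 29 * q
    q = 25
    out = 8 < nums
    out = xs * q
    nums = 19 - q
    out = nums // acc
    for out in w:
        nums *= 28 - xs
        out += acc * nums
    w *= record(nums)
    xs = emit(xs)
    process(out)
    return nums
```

Transformed code:
def main(w):
    nums = 21 + 25
    xs = 29 * 25
    out = 8 < nums
    out = xs * 25
    nums = 19 - 25
    out = nums // acc
    for out in w:
        nums = nums * (28 - xs)
        out = out + acc * nums
    w = w * record(nums)
    xs = emit(xs)
    process(out)
    return nums

w = w * record(nums)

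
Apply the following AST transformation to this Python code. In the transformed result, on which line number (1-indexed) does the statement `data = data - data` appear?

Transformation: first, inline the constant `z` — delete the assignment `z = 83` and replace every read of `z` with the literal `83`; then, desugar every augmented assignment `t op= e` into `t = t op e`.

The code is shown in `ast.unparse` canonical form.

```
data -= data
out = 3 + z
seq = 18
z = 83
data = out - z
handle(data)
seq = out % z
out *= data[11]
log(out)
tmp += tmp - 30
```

Transformed code:
data = data - data
out = 3 + 83
seq = 18
data = out - 83
handle(data)
seq = out % 83
out = out * data[11]
log(out)
tmp = tmp + (tmp - 30)

1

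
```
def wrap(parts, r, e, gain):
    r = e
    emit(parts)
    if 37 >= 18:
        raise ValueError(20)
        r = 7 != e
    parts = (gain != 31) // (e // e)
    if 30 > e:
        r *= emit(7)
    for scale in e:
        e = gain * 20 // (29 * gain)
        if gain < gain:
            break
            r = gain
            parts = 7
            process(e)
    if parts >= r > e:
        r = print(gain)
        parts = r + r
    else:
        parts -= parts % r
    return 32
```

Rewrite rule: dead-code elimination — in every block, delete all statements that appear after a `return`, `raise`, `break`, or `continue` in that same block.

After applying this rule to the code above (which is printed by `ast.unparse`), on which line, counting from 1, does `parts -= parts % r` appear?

Transformed code:
def wrap(parts, r, e, gain):
    r = e
    emit(parts)
    if 37 >= 18:
        raise ValueError(20)
    parts = (gain != 31) // (e // e)
    if 30 > e:
        r *= emit(7)
    for scale in e:
        e = gain * 20 // (29 * gain)
        if gain < gain:
            break
    if parts >= r > e:
        r = print(gain)
        parts = r + r
    else:
        parts -= parts % r
    return 32

17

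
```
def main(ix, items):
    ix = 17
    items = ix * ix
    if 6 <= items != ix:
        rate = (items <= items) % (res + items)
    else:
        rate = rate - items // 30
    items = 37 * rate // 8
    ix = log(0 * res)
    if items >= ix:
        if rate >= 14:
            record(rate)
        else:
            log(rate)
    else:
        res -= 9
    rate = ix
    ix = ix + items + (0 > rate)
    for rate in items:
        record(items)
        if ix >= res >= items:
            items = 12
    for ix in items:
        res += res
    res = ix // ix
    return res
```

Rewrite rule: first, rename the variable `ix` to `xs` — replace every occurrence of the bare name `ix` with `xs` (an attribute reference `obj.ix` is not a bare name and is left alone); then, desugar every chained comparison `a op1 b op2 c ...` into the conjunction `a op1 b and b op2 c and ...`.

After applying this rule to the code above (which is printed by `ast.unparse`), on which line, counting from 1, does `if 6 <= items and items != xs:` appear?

4

Transformed code:
def main(xs, items):
    xs = 17
    items = xs * xs
    if 6 <= items and items != xs:
        rate = (items <= items) % (res + items)
    else:
        rate = rate - items // 30
    items = 37 * rate // 8
    xs = log(0 * res)
    if items >= xs:
        if rate >= 14:
            record(rate)
        else:
            log(rate)
    else:
        res -= 9
    rate = xs
    xs = xs + items + (0 > rate)
    for rate in items:
        record(items)
        if xs >= res and res >= items:
            items = 12
    for xs in items:
        res += res
    res = xs // xs
    return res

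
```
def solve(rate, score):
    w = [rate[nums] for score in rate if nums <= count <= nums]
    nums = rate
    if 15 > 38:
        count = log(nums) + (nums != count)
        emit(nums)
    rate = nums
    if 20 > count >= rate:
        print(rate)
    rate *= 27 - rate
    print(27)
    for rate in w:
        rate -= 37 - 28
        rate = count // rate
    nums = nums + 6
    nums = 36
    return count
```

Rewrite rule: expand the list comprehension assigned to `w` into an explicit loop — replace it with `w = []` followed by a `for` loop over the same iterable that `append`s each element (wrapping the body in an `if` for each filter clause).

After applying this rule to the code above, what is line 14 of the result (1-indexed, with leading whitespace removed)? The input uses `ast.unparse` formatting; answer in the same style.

Transformed code:
def solve(rate, score):
    w = []
    for score in rate:
        if nums <= count <= nums:
            w.append(rate[nums])
    nums = rate
    if 15 > 38:
        count = log(nums) + (nums != count)
        emit(nums)
    rate = nums
    if 20 > count >= rate:
        print(rate)
    rate *= 27 - rate
    print(27)
    for rate in w:
        rate -= 37 - 28
        rate = count // rate
    nums = nums + 6
    nums = 36
    return count

print(27)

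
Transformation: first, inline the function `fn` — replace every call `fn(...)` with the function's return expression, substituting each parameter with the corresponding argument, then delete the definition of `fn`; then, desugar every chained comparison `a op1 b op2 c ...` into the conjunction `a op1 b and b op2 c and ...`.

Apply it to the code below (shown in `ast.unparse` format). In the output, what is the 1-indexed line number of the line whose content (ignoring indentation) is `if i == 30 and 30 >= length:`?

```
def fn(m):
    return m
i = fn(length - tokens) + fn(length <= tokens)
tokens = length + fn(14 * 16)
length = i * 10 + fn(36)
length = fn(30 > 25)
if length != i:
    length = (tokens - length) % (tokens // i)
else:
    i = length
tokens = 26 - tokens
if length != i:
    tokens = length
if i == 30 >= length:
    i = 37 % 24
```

Transformed code:
i = length - tokens + (length <= tokens)
tokens = length + 14 * 16
length = i * 10 + 36
length = 30 > 25
if length != i:
    length = (tokens - length) % (tokens // i)
else:
    i = length
tokens = 26 - tokens
if length != i:
    tokens = length
if i == 30 and 30 >= length:
    i = 37 % 24

12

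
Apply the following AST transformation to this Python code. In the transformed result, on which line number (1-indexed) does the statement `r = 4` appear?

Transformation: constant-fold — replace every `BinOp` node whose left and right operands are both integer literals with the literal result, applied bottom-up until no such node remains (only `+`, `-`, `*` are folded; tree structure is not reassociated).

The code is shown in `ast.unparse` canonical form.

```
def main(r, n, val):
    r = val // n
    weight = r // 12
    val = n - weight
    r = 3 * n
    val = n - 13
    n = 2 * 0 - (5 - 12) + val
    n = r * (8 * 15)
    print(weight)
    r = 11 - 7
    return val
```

Transformed code:
def main(r, n, val):
    r = val // n
    weight = r // 12
    val = n - weight
    r = 3 * n
    val = n - 13
    n = 7 + val
    n = r * 120
    print(weight)
    r = 4
    return val

10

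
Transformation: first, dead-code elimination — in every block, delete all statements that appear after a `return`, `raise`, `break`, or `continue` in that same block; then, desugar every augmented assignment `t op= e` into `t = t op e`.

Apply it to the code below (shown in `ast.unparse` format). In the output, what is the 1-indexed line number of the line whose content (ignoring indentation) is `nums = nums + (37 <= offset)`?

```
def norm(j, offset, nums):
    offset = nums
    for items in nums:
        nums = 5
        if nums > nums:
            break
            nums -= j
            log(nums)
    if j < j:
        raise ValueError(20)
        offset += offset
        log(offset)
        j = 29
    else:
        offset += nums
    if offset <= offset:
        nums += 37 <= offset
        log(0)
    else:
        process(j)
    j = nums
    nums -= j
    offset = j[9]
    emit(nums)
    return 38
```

12

Transformed code:
def norm(j, offset, nums):
    offset = nums
    for items in nums:
        nums = 5
        if nums > nums:
            break
    if j < j:
        raise ValueError(20)
    else:
        offset = offset + nums
    if offset <= offset:
        nums = nums + (37 <= offset)
        log(0)
    else:
        process(j)
    j = nums
    nums = nums - j
    offset = j[9]
    emit(nums)
    return 38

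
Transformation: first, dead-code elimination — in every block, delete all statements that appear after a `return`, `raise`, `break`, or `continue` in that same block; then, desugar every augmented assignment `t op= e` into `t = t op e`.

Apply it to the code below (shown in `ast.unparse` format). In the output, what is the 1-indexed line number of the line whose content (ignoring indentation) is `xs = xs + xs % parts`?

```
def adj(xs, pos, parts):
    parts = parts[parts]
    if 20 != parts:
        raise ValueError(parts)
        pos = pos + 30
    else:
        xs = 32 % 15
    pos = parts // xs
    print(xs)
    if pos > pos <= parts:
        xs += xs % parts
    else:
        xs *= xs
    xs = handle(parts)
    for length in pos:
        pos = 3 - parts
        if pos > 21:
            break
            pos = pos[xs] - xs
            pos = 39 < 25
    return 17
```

10

Transformed code:
def adj(xs, pos, parts):
    parts = parts[parts]
    if 20 != parts:
        raise ValueError(parts)
    else:
        xs = 32 % 15
    pos = parts // xs
    print(xs)
    if pos > pos <= parts:
        xs = xs + xs % parts
    else:
        xs = xs * xs
    xs = handle(parts)
    for length in pos:
        pos = 3 - parts
        if pos > 21:
            break
    return 17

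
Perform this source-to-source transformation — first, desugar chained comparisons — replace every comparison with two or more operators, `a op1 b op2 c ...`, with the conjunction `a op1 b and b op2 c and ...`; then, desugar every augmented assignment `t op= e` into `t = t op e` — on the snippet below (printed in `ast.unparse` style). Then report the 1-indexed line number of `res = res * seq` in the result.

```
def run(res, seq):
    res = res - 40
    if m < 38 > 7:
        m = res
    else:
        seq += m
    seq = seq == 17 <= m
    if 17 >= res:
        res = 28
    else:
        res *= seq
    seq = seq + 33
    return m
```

Transformed code:
def run(res, seq):
    res = res - 40
    if m < 38 and 38 > 7:
        m = res
    else:
        seq = seq + m
    seq = seq == 17 and 17 <= m
    if 17 >= res:
        res = 28
    else:
        res = res * seq
    seq = seq + 33
    return m

11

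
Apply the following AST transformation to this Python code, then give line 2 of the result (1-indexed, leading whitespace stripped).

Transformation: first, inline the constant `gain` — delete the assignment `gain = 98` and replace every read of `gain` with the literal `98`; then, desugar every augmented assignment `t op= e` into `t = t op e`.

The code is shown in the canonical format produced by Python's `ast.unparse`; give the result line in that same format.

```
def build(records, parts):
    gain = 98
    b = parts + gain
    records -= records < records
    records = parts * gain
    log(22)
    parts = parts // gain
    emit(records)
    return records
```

b = parts + 98

Transformed code:
def build(records, parts):
    b = parts + 98
    records = records - (records < records)
    records = parts * 98
    log(22)
    parts = parts // 98
    emit(records)
    return records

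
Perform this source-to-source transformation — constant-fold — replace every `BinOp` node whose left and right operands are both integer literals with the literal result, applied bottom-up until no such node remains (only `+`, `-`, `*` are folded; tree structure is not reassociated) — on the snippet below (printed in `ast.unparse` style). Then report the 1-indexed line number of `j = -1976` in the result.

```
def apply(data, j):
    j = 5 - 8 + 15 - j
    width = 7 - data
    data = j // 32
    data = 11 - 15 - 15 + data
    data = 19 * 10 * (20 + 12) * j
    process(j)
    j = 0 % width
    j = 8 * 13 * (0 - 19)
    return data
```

Transformed code:
def apply(data, j):
    j = 12 - j
    width = 7 - data
    data = j // 32
    data = -19 + data
    data = 6080 * j
    process(j)
    j = 0 % width
    j = -1976
    return data

9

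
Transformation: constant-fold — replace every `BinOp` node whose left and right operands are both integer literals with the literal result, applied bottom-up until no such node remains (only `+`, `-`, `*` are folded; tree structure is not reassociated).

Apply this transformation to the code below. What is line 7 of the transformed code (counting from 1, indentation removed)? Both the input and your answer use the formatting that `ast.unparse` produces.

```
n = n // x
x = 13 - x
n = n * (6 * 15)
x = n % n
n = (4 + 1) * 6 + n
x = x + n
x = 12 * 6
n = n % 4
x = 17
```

x = 72

Transformed code:
n = n // x
x = 13 - x
n = n * 90
x = n % n
n = 30 + n
x = x + n
x = 72
n = n % 4
x = 17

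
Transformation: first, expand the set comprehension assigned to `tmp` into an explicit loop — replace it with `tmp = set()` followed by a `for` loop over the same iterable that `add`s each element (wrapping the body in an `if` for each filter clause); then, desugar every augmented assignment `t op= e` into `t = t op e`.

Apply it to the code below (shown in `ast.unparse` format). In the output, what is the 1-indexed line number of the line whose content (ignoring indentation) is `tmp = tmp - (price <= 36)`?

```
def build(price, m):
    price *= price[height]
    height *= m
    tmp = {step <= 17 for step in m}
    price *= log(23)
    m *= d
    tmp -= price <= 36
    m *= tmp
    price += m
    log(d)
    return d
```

Transformed code:
def build(price, m):
    price = price * price[height]
    height = height * m
    tmp = set()
    for step in m:
        tmp.add(step <= 17)
    price = price * log(23)
    m = m * d
    tmp = tmp - (price <= 36)
    m = m * tmp
    price = price + m
    log(d)
    return d

9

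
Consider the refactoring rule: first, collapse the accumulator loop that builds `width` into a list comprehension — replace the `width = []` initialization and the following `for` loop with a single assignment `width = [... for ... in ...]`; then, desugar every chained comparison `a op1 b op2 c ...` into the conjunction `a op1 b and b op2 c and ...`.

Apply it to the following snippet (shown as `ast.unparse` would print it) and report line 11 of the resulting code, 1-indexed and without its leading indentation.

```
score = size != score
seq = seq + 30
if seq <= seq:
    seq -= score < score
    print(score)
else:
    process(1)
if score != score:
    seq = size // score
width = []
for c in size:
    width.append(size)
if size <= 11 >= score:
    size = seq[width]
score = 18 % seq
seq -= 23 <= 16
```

if size <= 11 and 11 >= score:

Transformed code:
score = size != score
seq = seq + 30
if seq <= seq:
    seq -= score < score
    print(score)
else:
    process(1)
if score != score:
    seq = size // score
width = [size for c in size]
if size <= 11 and 11 >= score:
    size = seq[width]
score = 18 % seq
seq -= 23 <= 16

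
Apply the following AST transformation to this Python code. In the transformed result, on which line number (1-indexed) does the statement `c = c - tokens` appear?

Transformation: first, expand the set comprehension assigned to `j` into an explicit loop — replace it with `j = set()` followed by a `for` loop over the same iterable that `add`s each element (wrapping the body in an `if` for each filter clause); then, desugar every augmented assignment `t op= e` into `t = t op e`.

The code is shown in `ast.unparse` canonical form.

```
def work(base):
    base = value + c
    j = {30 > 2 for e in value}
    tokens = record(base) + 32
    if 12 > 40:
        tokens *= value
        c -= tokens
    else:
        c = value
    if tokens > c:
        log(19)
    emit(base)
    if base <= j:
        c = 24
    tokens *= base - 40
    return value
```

Transformed code:
def work(base):
    base = value + c
    j = set()
    for e in value:
        j.add(30 > 2)
    tokens = record(base) + 32
    if 12 > 40:
        tokens = tokens * value
        c = c - tokens
    else:
        c = value
    if tokens > c:
        log(19)
    emit(base)
    if base <= j:
        c = 24
    tokens = tokens * (base - 40)
    return value

9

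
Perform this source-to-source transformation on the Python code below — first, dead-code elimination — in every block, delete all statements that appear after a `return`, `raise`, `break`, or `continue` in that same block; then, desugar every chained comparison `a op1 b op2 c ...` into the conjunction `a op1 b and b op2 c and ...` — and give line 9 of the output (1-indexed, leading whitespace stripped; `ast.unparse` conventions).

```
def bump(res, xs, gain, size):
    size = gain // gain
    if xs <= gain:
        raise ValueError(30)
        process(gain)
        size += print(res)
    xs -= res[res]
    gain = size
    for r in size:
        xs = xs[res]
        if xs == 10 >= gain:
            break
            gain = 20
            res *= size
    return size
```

Transformed code:
def bump(res, xs, gain, size):
    size = gain // gain
    if xs <= gain:
        raise ValueError(30)
    xs -= res[res]
    gain = size
    for r in size:
        xs = xs[res]
        if xs == 10 and 10 >= gain:
            break
    return size

if xs == 10 and 10 >= gain:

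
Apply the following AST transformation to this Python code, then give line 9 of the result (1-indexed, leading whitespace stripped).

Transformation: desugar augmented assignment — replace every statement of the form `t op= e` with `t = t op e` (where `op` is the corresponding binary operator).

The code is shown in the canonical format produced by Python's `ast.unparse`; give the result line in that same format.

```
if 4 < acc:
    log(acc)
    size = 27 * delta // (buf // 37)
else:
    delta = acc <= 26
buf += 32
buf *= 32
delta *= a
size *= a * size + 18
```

size = size * (a * size + 18)

Transformed code:
if 4 < acc:
    log(acc)
    size = 27 * delta // (buf // 37)
else:
    delta = acc <= 26
buf = buf + 32
buf = buf * 32
delta = delta * a
size = size * (a * size + 18)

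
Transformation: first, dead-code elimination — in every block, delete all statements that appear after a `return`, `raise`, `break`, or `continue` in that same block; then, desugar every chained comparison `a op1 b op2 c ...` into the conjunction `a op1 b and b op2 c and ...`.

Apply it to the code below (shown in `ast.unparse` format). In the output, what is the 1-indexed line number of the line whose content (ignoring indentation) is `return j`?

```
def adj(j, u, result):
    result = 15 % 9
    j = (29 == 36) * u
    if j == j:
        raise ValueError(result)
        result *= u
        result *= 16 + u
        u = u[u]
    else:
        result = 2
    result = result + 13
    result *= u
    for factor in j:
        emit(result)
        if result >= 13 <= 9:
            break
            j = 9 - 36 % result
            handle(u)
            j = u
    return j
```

Transformed code:
def adj(j, u, result):
    result = 15 % 9
    j = (29 == 36) * u
    if j == j:
        raise ValueError(result)
    else:
        result = 2
    result = result + 13
    result *= u
    for factor in j:
        emit(result)
        if result >= 13 and 13 <= 9:
            break
    return j

14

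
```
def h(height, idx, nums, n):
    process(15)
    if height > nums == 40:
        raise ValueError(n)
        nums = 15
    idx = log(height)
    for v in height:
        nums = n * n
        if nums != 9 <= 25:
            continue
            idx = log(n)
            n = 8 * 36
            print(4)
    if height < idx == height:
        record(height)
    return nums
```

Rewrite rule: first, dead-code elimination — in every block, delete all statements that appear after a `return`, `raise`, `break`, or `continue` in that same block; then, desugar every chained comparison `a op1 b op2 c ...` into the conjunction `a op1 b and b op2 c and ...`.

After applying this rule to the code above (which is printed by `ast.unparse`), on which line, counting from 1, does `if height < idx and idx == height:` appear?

10

Transformed code:
def h(height, idx, nums, n):
    process(15)
    if height > nums and nums == 40:
        raise ValueError(n)
    idx = log(height)
    for v in height:
        nums = n * n
        if nums != 9 and 9 <= 25:
            continue
    if height < idx and idx == height:
        record(height)
    return nums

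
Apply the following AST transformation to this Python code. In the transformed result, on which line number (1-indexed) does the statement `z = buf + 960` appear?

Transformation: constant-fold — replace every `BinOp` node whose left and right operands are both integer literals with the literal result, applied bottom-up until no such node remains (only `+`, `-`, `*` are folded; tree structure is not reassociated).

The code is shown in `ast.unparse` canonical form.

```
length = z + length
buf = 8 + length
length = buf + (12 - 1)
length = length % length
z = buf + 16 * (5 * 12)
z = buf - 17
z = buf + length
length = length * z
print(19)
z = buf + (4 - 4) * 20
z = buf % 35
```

Transformed code:
length = z + length
buf = 8 + length
length = buf + 11
length = length % length
z = buf + 960
z = buf - 17
z = buf + length
length = length * z
print(19)
z = buf + 0
z = buf % 35

5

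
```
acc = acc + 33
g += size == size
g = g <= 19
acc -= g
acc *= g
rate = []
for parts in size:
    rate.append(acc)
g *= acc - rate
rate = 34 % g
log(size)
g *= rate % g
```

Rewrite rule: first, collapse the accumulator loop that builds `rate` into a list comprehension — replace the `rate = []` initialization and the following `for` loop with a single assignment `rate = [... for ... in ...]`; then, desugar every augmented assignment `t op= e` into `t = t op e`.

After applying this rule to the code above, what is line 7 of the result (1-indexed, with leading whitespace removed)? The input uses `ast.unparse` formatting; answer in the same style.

g = g * (acc - rate)

Transformed code:
acc = acc + 33
g = g + (size == size)
g = g <= 19
acc = acc - g
acc = acc * g
rate = [acc for parts in size]
g = g * (acc - rate)
rate = 34 % g
log(size)
g = g * (rate % g)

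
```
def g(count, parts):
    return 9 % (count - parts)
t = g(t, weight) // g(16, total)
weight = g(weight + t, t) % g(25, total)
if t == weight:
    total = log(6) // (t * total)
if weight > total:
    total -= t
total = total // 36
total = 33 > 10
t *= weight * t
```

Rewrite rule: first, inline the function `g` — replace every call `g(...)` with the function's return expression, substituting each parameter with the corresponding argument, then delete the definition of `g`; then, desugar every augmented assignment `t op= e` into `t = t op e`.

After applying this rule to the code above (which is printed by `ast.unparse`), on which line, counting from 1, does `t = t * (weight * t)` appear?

9

Transformed code:
t = 9 % (t - weight) // (9 % (16 - total))
weight = 9 % (weight + t - t) % (9 % (25 - total))
if t == weight:
    total = log(6) // (t * total)
if weight > total:
    total = total - t
total = total // 36
total = 33 > 10
t = t * (weight * t)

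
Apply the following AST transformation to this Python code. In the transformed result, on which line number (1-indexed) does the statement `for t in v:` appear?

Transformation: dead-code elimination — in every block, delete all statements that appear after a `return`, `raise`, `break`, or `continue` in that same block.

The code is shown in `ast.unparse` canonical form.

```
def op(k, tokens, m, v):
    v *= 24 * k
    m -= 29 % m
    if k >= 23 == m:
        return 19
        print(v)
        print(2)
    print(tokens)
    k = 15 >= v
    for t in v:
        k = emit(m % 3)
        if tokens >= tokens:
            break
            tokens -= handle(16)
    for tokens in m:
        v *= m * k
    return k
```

8

Transformed code:
def op(k, tokens, m, v):
    v *= 24 * k
    m -= 29 % m
    if k >= 23 == m:
        return 19
    print(tokens)
    k = 15 >= v
    for t in v:
        k = emit(m % 3)
        if tokens >= tokens:
            break
    for tokens in m:
        v *= m * k
    return k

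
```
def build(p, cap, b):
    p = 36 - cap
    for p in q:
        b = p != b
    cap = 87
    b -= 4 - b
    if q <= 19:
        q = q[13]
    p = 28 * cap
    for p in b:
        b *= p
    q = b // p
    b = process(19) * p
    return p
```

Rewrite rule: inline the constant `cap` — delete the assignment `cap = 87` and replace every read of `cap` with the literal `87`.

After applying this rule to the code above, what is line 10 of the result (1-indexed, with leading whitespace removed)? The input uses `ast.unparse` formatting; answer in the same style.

b *= p

Transformed code:
def build(p, cap, b):
    p = 36 - 87
    for p in q:
        b = p != b
    b -= 4 - b
    if q <= 19:
        q = q[13]
    p = 28 * 87
    for p in b:
        b *= p
    q = b // p
    b = process(19) * p
    return p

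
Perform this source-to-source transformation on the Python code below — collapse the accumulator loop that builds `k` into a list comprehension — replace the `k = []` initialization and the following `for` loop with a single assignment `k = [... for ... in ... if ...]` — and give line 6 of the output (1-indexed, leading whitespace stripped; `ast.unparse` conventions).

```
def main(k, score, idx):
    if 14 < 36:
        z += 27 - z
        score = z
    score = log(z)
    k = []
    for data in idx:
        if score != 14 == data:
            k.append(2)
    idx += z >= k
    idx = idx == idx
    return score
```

Transformed code:
def main(k, score, idx):
    if 14 < 36:
        z += 27 - z
        score = z
    score = log(z)
    k = [2 for data in idx if score != 14 == data]
    idx += z >= k
    idx = idx == idx
    return score

k = [2 for data in idx if score != 14 == data]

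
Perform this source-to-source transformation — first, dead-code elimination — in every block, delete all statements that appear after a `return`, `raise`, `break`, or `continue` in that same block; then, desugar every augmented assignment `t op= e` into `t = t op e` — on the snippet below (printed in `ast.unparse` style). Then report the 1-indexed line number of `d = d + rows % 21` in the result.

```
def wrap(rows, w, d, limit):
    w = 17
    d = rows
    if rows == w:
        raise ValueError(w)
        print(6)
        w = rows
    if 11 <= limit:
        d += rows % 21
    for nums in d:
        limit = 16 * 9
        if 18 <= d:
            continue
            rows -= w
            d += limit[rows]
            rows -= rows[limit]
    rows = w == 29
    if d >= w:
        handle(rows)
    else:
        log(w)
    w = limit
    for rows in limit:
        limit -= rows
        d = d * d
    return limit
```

7

Transformed code:
def wrap(rows, w, d, limit):
    w = 17
    d = rows
    if rows == w:
        raise ValueError(w)
    if 11 <= limit:
        d = d + rows % 21
    for nums in d:
        limit = 16 * 9
        if 18 <= d:
            continue
    rows = w == 29
    if d >= w:
        handle(rows)
    else:
        log(w)
    w = limit
    for rows in limit:
        limit = limit - rows
        d = d * d
    return limit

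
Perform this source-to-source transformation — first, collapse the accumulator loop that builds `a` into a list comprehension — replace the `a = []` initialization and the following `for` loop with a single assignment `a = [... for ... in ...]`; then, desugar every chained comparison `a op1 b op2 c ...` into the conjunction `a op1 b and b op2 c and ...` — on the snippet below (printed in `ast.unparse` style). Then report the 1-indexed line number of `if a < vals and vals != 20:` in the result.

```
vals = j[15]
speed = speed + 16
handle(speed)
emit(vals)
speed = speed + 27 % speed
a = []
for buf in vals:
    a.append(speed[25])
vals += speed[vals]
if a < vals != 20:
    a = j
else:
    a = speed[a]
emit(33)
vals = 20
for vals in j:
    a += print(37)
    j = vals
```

8

Transformed code:
vals = j[15]
speed = speed + 16
handle(speed)
emit(vals)
speed = speed + 27 % speed
a = [speed[25] for buf in vals]
vals += speed[vals]
if a < vals and vals != 20:
    a = j
else:
    a = speed[a]
emit(33)
vals = 20
for vals in j:
    a += print(37)
    j = vals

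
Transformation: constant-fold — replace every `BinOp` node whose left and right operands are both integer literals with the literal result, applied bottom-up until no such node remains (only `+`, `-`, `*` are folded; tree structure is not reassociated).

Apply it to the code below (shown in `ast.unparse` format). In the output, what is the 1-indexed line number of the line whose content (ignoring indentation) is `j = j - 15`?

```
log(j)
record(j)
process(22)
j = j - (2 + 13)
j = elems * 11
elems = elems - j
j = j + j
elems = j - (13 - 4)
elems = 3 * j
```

4

Transformed code:
log(j)
record(j)
process(22)
j = j - 15
j = elems * 11
elems = elems - j
j = j + j
elems = j - 9
elems = 3 * j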